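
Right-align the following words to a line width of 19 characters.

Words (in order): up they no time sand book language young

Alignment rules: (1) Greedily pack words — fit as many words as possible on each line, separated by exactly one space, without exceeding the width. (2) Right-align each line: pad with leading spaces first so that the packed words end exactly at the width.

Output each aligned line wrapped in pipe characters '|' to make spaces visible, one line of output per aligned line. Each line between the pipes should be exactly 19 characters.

Line 1: ['up', 'they', 'no', 'time'] (min_width=15, slack=4)
Line 2: ['sand', 'book', 'language'] (min_width=18, slack=1)
Line 3: ['young'] (min_width=5, slack=14)

Answer: |    up they no time|
| sand book language|
|              young|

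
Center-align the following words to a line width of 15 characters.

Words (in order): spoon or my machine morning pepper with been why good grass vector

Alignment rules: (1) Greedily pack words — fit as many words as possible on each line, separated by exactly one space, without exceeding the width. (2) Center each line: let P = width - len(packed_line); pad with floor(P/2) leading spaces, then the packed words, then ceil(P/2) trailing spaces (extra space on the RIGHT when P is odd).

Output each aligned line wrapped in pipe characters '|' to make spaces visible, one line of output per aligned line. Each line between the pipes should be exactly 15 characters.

Line 1: ['spoon', 'or', 'my'] (min_width=11, slack=4)
Line 2: ['machine', 'morning'] (min_width=15, slack=0)
Line 3: ['pepper', 'with'] (min_width=11, slack=4)
Line 4: ['been', 'why', 'good'] (min_width=13, slack=2)
Line 5: ['grass', 'vector'] (min_width=12, slack=3)

Answer: |  spoon or my  |
|machine morning|
|  pepper with  |
| been why good |
| grass vector  |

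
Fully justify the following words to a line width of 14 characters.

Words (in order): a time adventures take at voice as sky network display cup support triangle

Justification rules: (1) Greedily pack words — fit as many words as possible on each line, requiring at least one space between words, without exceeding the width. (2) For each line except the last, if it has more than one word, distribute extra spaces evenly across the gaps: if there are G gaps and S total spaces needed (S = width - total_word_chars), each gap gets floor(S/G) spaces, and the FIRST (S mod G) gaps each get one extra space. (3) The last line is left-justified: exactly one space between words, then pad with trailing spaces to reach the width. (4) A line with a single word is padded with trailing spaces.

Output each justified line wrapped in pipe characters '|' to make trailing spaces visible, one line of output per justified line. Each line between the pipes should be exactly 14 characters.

Answer: |a         time|
|adventures    |
|take  at voice|
|as sky network|
|display    cup|
|support       |
|triangle      |

Derivation:
Line 1: ['a', 'time'] (min_width=6, slack=8)
Line 2: ['adventures'] (min_width=10, slack=4)
Line 3: ['take', 'at', 'voice'] (min_width=13, slack=1)
Line 4: ['as', 'sky', 'network'] (min_width=14, slack=0)
Line 5: ['display', 'cup'] (min_width=11, slack=3)
Line 6: ['support'] (min_width=7, slack=7)
Line 7: ['triangle'] (min_width=8, slack=6)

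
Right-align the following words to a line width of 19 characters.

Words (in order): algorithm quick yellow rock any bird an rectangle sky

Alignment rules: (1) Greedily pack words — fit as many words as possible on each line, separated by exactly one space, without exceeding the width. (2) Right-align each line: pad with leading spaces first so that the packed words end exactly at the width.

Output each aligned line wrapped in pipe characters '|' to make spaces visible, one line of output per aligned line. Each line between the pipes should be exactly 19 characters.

Answer: |    algorithm quick|
|    yellow rock any|
|  bird an rectangle|
|                sky|

Derivation:
Line 1: ['algorithm', 'quick'] (min_width=15, slack=4)
Line 2: ['yellow', 'rock', 'any'] (min_width=15, slack=4)
Line 3: ['bird', 'an', 'rectangle'] (min_width=17, slack=2)
Line 4: ['sky'] (min_width=3, slack=16)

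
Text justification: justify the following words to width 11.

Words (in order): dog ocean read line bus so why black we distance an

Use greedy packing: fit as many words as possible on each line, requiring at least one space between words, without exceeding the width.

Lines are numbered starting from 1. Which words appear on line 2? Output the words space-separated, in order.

Line 1: ['dog', 'ocean'] (min_width=9, slack=2)
Line 2: ['read', 'line'] (min_width=9, slack=2)
Line 3: ['bus', 'so', 'why'] (min_width=10, slack=1)
Line 4: ['black', 'we'] (min_width=8, slack=3)
Line 5: ['distance', 'an'] (min_width=11, slack=0)

Answer: read line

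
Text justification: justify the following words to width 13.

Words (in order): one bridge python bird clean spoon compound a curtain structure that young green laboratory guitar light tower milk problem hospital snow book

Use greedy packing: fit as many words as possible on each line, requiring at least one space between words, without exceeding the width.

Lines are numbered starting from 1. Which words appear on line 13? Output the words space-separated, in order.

Answer: hospital snow

Derivation:
Line 1: ['one', 'bridge'] (min_width=10, slack=3)
Line 2: ['python', 'bird'] (min_width=11, slack=2)
Line 3: ['clean', 'spoon'] (min_width=11, slack=2)
Line 4: ['compound', 'a'] (min_width=10, slack=3)
Line 5: ['curtain'] (min_width=7, slack=6)
Line 6: ['structure'] (min_width=9, slack=4)
Line 7: ['that', 'young'] (min_width=10, slack=3)
Line 8: ['green'] (min_width=5, slack=8)
Line 9: ['laboratory'] (min_width=10, slack=3)
Line 10: ['guitar', 'light'] (min_width=12, slack=1)
Line 11: ['tower', 'milk'] (min_width=10, slack=3)
Line 12: ['problem'] (min_width=7, slack=6)
Line 13: ['hospital', 'snow'] (min_width=13, slack=0)
Line 14: ['book'] (min_width=4, slack=9)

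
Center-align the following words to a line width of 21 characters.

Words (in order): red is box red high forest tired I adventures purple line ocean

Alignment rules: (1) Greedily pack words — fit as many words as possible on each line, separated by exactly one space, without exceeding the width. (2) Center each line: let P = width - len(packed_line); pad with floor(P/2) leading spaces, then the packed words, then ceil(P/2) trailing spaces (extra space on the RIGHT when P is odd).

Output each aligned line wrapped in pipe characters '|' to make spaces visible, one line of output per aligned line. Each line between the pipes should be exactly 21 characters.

Answer: | red is box red high |
|   forest tired I    |
|  adventures purple  |
|     line ocean      |

Derivation:
Line 1: ['red', 'is', 'box', 'red', 'high'] (min_width=19, slack=2)
Line 2: ['forest', 'tired', 'I'] (min_width=14, slack=7)
Line 3: ['adventures', 'purple'] (min_width=17, slack=4)
Line 4: ['line', 'ocean'] (min_width=10, slack=11)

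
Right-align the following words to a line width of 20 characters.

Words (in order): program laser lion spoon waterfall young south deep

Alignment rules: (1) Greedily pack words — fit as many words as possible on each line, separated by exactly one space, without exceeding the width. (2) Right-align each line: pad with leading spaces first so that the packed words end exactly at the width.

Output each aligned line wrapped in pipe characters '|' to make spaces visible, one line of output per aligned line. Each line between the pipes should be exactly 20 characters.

Line 1: ['program', 'laser', 'lion'] (min_width=18, slack=2)
Line 2: ['spoon', 'waterfall'] (min_width=15, slack=5)
Line 3: ['young', 'south', 'deep'] (min_width=16, slack=4)

Answer: |  program laser lion|
|     spoon waterfall|
|    young south deep|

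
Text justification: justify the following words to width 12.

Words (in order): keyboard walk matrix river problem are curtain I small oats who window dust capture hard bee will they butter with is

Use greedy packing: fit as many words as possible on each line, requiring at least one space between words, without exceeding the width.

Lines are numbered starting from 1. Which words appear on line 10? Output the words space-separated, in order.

Answer: will they

Derivation:
Line 1: ['keyboard'] (min_width=8, slack=4)
Line 2: ['walk', 'matrix'] (min_width=11, slack=1)
Line 3: ['river'] (min_width=5, slack=7)
Line 4: ['problem', 'are'] (min_width=11, slack=1)
Line 5: ['curtain', 'I'] (min_width=9, slack=3)
Line 6: ['small', 'oats'] (min_width=10, slack=2)
Line 7: ['who', 'window'] (min_width=10, slack=2)
Line 8: ['dust', 'capture'] (min_width=12, slack=0)
Line 9: ['hard', 'bee'] (min_width=8, slack=4)
Line 10: ['will', 'they'] (min_width=9, slack=3)
Line 11: ['butter', 'with'] (min_width=11, slack=1)
Line 12: ['is'] (min_width=2, slack=10)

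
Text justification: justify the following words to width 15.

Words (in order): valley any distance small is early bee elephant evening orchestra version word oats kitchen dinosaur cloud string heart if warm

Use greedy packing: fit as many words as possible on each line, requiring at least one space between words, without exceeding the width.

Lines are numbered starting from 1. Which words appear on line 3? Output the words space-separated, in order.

Answer: is early bee

Derivation:
Line 1: ['valley', 'any'] (min_width=10, slack=5)
Line 2: ['distance', 'small'] (min_width=14, slack=1)
Line 3: ['is', 'early', 'bee'] (min_width=12, slack=3)
Line 4: ['elephant'] (min_width=8, slack=7)
Line 5: ['evening'] (min_width=7, slack=8)
Line 6: ['orchestra'] (min_width=9, slack=6)
Line 7: ['version', 'word'] (min_width=12, slack=3)
Line 8: ['oats', 'kitchen'] (min_width=12, slack=3)
Line 9: ['dinosaur', 'cloud'] (min_width=14, slack=1)
Line 10: ['string', 'heart', 'if'] (min_width=15, slack=0)
Line 11: ['warm'] (min_width=4, slack=11)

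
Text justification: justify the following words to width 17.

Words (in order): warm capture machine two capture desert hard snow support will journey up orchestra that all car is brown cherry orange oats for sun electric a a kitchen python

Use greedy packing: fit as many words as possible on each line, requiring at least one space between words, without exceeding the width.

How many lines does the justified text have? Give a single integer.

Answer: 11

Derivation:
Line 1: ['warm', 'capture'] (min_width=12, slack=5)
Line 2: ['machine', 'two'] (min_width=11, slack=6)
Line 3: ['capture', 'desert'] (min_width=14, slack=3)
Line 4: ['hard', 'snow', 'support'] (min_width=17, slack=0)
Line 5: ['will', 'journey', 'up'] (min_width=15, slack=2)
Line 6: ['orchestra', 'that'] (min_width=14, slack=3)
Line 7: ['all', 'car', 'is', 'brown'] (min_width=16, slack=1)
Line 8: ['cherry', 'orange'] (min_width=13, slack=4)
Line 9: ['oats', 'for', 'sun'] (min_width=12, slack=5)
Line 10: ['electric', 'a', 'a'] (min_width=12, slack=5)
Line 11: ['kitchen', 'python'] (min_width=14, slack=3)
Total lines: 11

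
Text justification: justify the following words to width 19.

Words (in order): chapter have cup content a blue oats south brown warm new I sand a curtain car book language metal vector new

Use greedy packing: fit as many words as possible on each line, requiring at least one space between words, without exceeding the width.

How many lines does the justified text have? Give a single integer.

Answer: 7

Derivation:
Line 1: ['chapter', 'have', 'cup'] (min_width=16, slack=3)
Line 2: ['content', 'a', 'blue', 'oats'] (min_width=19, slack=0)
Line 3: ['south', 'brown', 'warm'] (min_width=16, slack=3)
Line 4: ['new', 'I', 'sand', 'a'] (min_width=12, slack=7)
Line 5: ['curtain', 'car', 'book'] (min_width=16, slack=3)
Line 6: ['language', 'metal'] (min_width=14, slack=5)
Line 7: ['vector', 'new'] (min_width=10, slack=9)
Total lines: 7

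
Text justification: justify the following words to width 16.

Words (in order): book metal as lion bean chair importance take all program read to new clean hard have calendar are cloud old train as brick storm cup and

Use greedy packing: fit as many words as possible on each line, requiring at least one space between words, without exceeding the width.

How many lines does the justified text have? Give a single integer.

Answer: 10

Derivation:
Line 1: ['book', 'metal', 'as'] (min_width=13, slack=3)
Line 2: ['lion', 'bean', 'chair'] (min_width=15, slack=1)
Line 3: ['importance', 'take'] (min_width=15, slack=1)
Line 4: ['all', 'program', 'read'] (min_width=16, slack=0)
Line 5: ['to', 'new', 'clean'] (min_width=12, slack=4)
Line 6: ['hard', 'have'] (min_width=9, slack=7)
Line 7: ['calendar', 'are'] (min_width=12, slack=4)
Line 8: ['cloud', 'old', 'train'] (min_width=15, slack=1)
Line 9: ['as', 'brick', 'storm'] (min_width=14, slack=2)
Line 10: ['cup', 'and'] (min_width=7, slack=9)
Total lines: 10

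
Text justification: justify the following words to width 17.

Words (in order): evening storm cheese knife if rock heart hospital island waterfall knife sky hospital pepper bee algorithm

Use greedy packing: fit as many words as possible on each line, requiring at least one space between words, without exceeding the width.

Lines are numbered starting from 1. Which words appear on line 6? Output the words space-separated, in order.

Line 1: ['evening', 'storm'] (min_width=13, slack=4)
Line 2: ['cheese', 'knife', 'if'] (min_width=15, slack=2)
Line 3: ['rock', 'heart'] (min_width=10, slack=7)
Line 4: ['hospital', 'island'] (min_width=15, slack=2)
Line 5: ['waterfall', 'knife'] (min_width=15, slack=2)
Line 6: ['sky', 'hospital'] (min_width=12, slack=5)
Line 7: ['pepper', 'bee'] (min_width=10, slack=7)
Line 8: ['algorithm'] (min_width=9, slack=8)

Answer: sky hospital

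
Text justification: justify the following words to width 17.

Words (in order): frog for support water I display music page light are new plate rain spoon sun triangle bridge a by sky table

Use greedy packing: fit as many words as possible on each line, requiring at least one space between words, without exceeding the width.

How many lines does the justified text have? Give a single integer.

Answer: 7

Derivation:
Line 1: ['frog', 'for', 'support'] (min_width=16, slack=1)
Line 2: ['water', 'I', 'display'] (min_width=15, slack=2)
Line 3: ['music', 'page', 'light'] (min_width=16, slack=1)
Line 4: ['are', 'new', 'plate'] (min_width=13, slack=4)
Line 5: ['rain', 'spoon', 'sun'] (min_width=14, slack=3)
Line 6: ['triangle', 'bridge', 'a'] (min_width=17, slack=0)
Line 7: ['by', 'sky', 'table'] (min_width=12, slack=5)
Total lines: 7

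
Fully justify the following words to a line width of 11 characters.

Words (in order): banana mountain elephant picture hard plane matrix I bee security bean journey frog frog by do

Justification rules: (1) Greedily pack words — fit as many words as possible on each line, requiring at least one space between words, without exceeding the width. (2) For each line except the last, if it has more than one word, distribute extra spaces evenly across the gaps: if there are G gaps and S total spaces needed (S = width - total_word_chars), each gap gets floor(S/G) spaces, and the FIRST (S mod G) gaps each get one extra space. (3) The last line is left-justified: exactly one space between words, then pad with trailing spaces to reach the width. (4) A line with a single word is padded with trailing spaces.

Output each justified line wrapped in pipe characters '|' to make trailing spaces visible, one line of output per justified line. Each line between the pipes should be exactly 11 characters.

Line 1: ['banana'] (min_width=6, slack=5)
Line 2: ['mountain'] (min_width=8, slack=3)
Line 3: ['elephant'] (min_width=8, slack=3)
Line 4: ['picture'] (min_width=7, slack=4)
Line 5: ['hard', 'plane'] (min_width=10, slack=1)
Line 6: ['matrix', 'I'] (min_width=8, slack=3)
Line 7: ['bee'] (min_width=3, slack=8)
Line 8: ['security'] (min_width=8, slack=3)
Line 9: ['bean'] (min_width=4, slack=7)
Line 10: ['journey'] (min_width=7, slack=4)
Line 11: ['frog', 'frog'] (min_width=9, slack=2)
Line 12: ['by', 'do'] (min_width=5, slack=6)

Answer: |banana     |
|mountain   |
|elephant   |
|picture    |
|hard  plane|
|matrix    I|
|bee        |
|security   |
|bean       |
|journey    |
|frog   frog|
|by do      |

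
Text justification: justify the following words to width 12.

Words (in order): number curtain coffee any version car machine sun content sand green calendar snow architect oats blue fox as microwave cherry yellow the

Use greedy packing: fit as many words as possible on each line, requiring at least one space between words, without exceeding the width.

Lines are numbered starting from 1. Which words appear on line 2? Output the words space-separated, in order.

Line 1: ['number'] (min_width=6, slack=6)
Line 2: ['curtain'] (min_width=7, slack=5)
Line 3: ['coffee', 'any'] (min_width=10, slack=2)
Line 4: ['version', 'car'] (min_width=11, slack=1)
Line 5: ['machine', 'sun'] (min_width=11, slack=1)
Line 6: ['content', 'sand'] (min_width=12, slack=0)
Line 7: ['green'] (min_width=5, slack=7)
Line 8: ['calendar'] (min_width=8, slack=4)
Line 9: ['snow'] (min_width=4, slack=8)
Line 10: ['architect'] (min_width=9, slack=3)
Line 11: ['oats', 'blue'] (min_width=9, slack=3)
Line 12: ['fox', 'as'] (min_width=6, slack=6)
Line 13: ['microwave'] (min_width=9, slack=3)
Line 14: ['cherry'] (min_width=6, slack=6)
Line 15: ['yellow', 'the'] (min_width=10, slack=2)

Answer: curtain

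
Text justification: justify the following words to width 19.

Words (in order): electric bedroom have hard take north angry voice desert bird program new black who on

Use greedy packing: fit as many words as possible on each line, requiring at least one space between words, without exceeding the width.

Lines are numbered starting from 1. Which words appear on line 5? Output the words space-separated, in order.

Line 1: ['electric', 'bedroom'] (min_width=16, slack=3)
Line 2: ['have', 'hard', 'take'] (min_width=14, slack=5)
Line 3: ['north', 'angry', 'voice'] (min_width=17, slack=2)
Line 4: ['desert', 'bird', 'program'] (min_width=19, slack=0)
Line 5: ['new', 'black', 'who', 'on'] (min_width=16, slack=3)

Answer: new black who on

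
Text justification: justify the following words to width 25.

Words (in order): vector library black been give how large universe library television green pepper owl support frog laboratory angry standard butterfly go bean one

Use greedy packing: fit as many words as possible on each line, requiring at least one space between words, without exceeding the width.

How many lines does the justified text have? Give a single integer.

Line 1: ['vector', 'library', 'black', 'been'] (min_width=25, slack=0)
Line 2: ['give', 'how', 'large', 'universe'] (min_width=23, slack=2)
Line 3: ['library', 'television', 'green'] (min_width=24, slack=1)
Line 4: ['pepper', 'owl', 'support', 'frog'] (min_width=23, slack=2)
Line 5: ['laboratory', 'angry', 'standard'] (min_width=25, slack=0)
Line 6: ['butterfly', 'go', 'bean', 'one'] (min_width=21, slack=4)
Total lines: 6

Answer: 6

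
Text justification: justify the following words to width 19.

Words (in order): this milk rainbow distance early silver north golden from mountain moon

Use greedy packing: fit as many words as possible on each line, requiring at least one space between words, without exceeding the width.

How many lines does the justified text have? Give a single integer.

Answer: 4

Derivation:
Line 1: ['this', 'milk', 'rainbow'] (min_width=17, slack=2)
Line 2: ['distance', 'early'] (min_width=14, slack=5)
Line 3: ['silver', 'north', 'golden'] (min_width=19, slack=0)
Line 4: ['from', 'mountain', 'moon'] (min_width=18, slack=1)
Total lines: 4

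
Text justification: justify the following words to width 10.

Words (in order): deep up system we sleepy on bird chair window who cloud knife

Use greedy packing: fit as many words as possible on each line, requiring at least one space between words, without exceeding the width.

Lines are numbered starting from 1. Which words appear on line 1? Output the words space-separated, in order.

Answer: deep up

Derivation:
Line 1: ['deep', 'up'] (min_width=7, slack=3)
Line 2: ['system', 'we'] (min_width=9, slack=1)
Line 3: ['sleepy', 'on'] (min_width=9, slack=1)
Line 4: ['bird', 'chair'] (min_width=10, slack=0)
Line 5: ['window', 'who'] (min_width=10, slack=0)
Line 6: ['cloud'] (min_width=5, slack=5)
Line 7: ['knife'] (min_width=5, slack=5)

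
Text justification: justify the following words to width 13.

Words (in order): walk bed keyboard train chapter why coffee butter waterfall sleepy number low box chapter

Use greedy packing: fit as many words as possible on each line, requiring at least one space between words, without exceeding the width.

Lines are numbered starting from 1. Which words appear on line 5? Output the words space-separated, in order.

Answer: butter

Derivation:
Line 1: ['walk', 'bed'] (min_width=8, slack=5)
Line 2: ['keyboard'] (min_width=8, slack=5)
Line 3: ['train', 'chapter'] (min_width=13, slack=0)
Line 4: ['why', 'coffee'] (min_width=10, slack=3)
Line 5: ['butter'] (min_width=6, slack=7)
Line 6: ['waterfall'] (min_width=9, slack=4)
Line 7: ['sleepy', 'number'] (min_width=13, slack=0)
Line 8: ['low', 'box'] (min_width=7, slack=6)
Line 9: ['chapter'] (min_width=7, slack=6)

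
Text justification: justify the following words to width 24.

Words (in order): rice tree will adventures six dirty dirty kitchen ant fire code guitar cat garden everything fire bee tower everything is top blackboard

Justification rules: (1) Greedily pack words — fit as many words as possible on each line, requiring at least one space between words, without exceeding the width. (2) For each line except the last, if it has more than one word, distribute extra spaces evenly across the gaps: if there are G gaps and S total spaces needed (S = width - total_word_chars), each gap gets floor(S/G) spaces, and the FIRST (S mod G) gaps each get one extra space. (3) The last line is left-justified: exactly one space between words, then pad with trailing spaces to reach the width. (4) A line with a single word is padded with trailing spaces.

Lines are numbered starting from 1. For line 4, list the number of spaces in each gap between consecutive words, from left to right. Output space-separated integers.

Line 1: ['rice', 'tree', 'will'] (min_width=14, slack=10)
Line 2: ['adventures', 'six', 'dirty'] (min_width=20, slack=4)
Line 3: ['dirty', 'kitchen', 'ant', 'fire'] (min_width=22, slack=2)
Line 4: ['code', 'guitar', 'cat', 'garden'] (min_width=22, slack=2)
Line 5: ['everything', 'fire', 'bee'] (min_width=19, slack=5)
Line 6: ['tower', 'everything', 'is', 'top'] (min_width=23, slack=1)
Line 7: ['blackboard'] (min_width=10, slack=14)

Answer: 2 2 1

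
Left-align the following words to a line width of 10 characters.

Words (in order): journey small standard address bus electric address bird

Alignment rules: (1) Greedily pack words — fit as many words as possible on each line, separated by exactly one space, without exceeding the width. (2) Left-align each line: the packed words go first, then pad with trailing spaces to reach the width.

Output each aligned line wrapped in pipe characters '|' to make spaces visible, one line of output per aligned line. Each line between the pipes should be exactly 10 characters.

Answer: |journey   |
|small     |
|standard  |
|address   |
|bus       |
|electric  |
|address   |
|bird      |

Derivation:
Line 1: ['journey'] (min_width=7, slack=3)
Line 2: ['small'] (min_width=5, slack=5)
Line 3: ['standard'] (min_width=8, slack=2)
Line 4: ['address'] (min_width=7, slack=3)
Line 5: ['bus'] (min_width=3, slack=7)
Line 6: ['electric'] (min_width=8, slack=2)
Line 7: ['address'] (min_width=7, slack=3)
Line 8: ['bird'] (min_width=4, slack=6)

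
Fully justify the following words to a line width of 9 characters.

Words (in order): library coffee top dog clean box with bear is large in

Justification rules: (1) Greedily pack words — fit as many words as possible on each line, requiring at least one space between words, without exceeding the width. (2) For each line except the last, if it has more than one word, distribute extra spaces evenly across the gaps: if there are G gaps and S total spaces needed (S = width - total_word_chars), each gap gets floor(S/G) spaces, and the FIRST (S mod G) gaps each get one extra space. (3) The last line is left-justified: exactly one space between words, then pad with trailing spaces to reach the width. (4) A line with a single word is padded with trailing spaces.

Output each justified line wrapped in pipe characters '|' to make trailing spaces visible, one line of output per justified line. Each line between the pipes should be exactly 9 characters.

Line 1: ['library'] (min_width=7, slack=2)
Line 2: ['coffee'] (min_width=6, slack=3)
Line 3: ['top', 'dog'] (min_width=7, slack=2)
Line 4: ['clean', 'box'] (min_width=9, slack=0)
Line 5: ['with', 'bear'] (min_width=9, slack=0)
Line 6: ['is', 'large'] (min_width=8, slack=1)
Line 7: ['in'] (min_width=2, slack=7)

Answer: |library  |
|coffee   |
|top   dog|
|clean box|
|with bear|
|is  large|
|in       |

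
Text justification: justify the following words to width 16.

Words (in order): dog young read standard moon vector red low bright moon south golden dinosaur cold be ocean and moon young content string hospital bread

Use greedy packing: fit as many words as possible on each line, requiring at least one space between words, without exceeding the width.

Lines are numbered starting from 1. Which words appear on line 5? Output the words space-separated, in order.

Line 1: ['dog', 'young', 'read'] (min_width=14, slack=2)
Line 2: ['standard', 'moon'] (min_width=13, slack=3)
Line 3: ['vector', 'red', 'low'] (min_width=14, slack=2)
Line 4: ['bright', 'moon'] (min_width=11, slack=5)
Line 5: ['south', 'golden'] (min_width=12, slack=4)
Line 6: ['dinosaur', 'cold', 'be'] (min_width=16, slack=0)
Line 7: ['ocean', 'and', 'moon'] (min_width=14, slack=2)
Line 8: ['young', 'content'] (min_width=13, slack=3)
Line 9: ['string', 'hospital'] (min_width=15, slack=1)
Line 10: ['bread'] (min_width=5, slack=11)

Answer: south golden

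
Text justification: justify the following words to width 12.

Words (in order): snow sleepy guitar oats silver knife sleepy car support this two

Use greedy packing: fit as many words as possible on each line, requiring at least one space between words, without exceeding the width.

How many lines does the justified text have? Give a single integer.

Answer: 6

Derivation:
Line 1: ['snow', 'sleepy'] (min_width=11, slack=1)
Line 2: ['guitar', 'oats'] (min_width=11, slack=1)
Line 3: ['silver', 'knife'] (min_width=12, slack=0)
Line 4: ['sleepy', 'car'] (min_width=10, slack=2)
Line 5: ['support', 'this'] (min_width=12, slack=0)
Line 6: ['two'] (min_width=3, slack=9)
Total lines: 6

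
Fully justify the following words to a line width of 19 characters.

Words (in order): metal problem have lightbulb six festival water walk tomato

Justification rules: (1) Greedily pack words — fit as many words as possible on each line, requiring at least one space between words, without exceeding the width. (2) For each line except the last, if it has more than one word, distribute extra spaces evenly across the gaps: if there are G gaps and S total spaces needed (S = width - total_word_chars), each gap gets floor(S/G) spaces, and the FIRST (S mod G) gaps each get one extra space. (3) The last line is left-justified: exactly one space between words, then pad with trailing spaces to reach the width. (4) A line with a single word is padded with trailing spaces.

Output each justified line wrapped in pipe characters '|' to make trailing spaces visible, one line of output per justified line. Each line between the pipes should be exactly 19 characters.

Answer: |metal  problem have|
|lightbulb       six|
|festival water walk|
|tomato             |

Derivation:
Line 1: ['metal', 'problem', 'have'] (min_width=18, slack=1)
Line 2: ['lightbulb', 'six'] (min_width=13, slack=6)
Line 3: ['festival', 'water', 'walk'] (min_width=19, slack=0)
Line 4: ['tomato'] (min_width=6, slack=13)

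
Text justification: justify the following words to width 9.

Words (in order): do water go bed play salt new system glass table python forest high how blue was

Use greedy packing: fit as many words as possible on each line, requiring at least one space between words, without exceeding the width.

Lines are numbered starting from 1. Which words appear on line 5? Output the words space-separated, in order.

Line 1: ['do', 'water'] (min_width=8, slack=1)
Line 2: ['go', 'bed'] (min_width=6, slack=3)
Line 3: ['play', 'salt'] (min_width=9, slack=0)
Line 4: ['new'] (min_width=3, slack=6)
Line 5: ['system'] (min_width=6, slack=3)
Line 6: ['glass'] (min_width=5, slack=4)
Line 7: ['table'] (min_width=5, slack=4)
Line 8: ['python'] (min_width=6, slack=3)
Line 9: ['forest'] (min_width=6, slack=3)
Line 10: ['high', 'how'] (min_width=8, slack=1)
Line 11: ['blue', 'was'] (min_width=8, slack=1)

Answer: system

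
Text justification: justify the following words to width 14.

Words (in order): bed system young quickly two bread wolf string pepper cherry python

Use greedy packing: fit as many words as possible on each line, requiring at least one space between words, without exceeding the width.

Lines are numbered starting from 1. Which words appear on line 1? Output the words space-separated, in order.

Line 1: ['bed', 'system'] (min_width=10, slack=4)
Line 2: ['young', 'quickly'] (min_width=13, slack=1)
Line 3: ['two', 'bread', 'wolf'] (min_width=14, slack=0)
Line 4: ['string', 'pepper'] (min_width=13, slack=1)
Line 5: ['cherry', 'python'] (min_width=13, slack=1)

Answer: bed system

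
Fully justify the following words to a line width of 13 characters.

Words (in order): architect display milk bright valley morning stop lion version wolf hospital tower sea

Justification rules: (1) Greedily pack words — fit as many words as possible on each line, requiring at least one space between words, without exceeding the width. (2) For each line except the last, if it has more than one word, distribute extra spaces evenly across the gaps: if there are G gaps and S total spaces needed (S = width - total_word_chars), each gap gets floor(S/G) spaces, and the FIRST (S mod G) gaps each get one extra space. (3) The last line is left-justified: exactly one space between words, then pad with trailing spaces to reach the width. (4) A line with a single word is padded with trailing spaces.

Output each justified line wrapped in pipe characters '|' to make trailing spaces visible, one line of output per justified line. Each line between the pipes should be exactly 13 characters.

Line 1: ['architect'] (min_width=9, slack=4)
Line 2: ['display', 'milk'] (min_width=12, slack=1)
Line 3: ['bright', 'valley'] (min_width=13, slack=0)
Line 4: ['morning', 'stop'] (min_width=12, slack=1)
Line 5: ['lion', 'version'] (min_width=12, slack=1)
Line 6: ['wolf', 'hospital'] (min_width=13, slack=0)
Line 7: ['tower', 'sea'] (min_width=9, slack=4)

Answer: |architect    |
|display  milk|
|bright valley|
|morning  stop|
|lion  version|
|wolf hospital|
|tower sea    |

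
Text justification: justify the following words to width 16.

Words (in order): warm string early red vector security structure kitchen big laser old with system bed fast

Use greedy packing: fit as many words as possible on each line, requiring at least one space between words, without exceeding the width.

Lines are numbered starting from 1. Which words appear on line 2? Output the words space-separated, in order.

Line 1: ['warm', 'string'] (min_width=11, slack=5)
Line 2: ['early', 'red', 'vector'] (min_width=16, slack=0)
Line 3: ['security'] (min_width=8, slack=8)
Line 4: ['structure'] (min_width=9, slack=7)
Line 5: ['kitchen', 'big'] (min_width=11, slack=5)
Line 6: ['laser', 'old', 'with'] (min_width=14, slack=2)
Line 7: ['system', 'bed', 'fast'] (min_width=15, slack=1)

Answer: early red vector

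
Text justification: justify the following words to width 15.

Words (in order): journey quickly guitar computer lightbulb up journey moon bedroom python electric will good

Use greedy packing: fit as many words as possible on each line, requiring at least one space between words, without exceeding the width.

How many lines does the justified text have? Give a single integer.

Answer: 7

Derivation:
Line 1: ['journey', 'quickly'] (min_width=15, slack=0)
Line 2: ['guitar', 'computer'] (min_width=15, slack=0)
Line 3: ['lightbulb', 'up'] (min_width=12, slack=3)
Line 4: ['journey', 'moon'] (min_width=12, slack=3)
Line 5: ['bedroom', 'python'] (min_width=14, slack=1)
Line 6: ['electric', 'will'] (min_width=13, slack=2)
Line 7: ['good'] (min_width=4, slack=11)
Total lines: 7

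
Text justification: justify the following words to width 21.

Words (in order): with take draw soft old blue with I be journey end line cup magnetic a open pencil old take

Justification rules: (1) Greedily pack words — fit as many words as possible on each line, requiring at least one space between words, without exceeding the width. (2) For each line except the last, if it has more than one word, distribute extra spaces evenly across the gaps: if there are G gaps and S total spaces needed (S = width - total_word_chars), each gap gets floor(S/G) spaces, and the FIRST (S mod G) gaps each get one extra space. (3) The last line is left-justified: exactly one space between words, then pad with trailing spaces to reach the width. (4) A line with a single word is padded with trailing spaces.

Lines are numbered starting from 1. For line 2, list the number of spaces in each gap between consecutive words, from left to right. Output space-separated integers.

Answer: 2 2 2 1

Derivation:
Line 1: ['with', 'take', 'draw', 'soft'] (min_width=19, slack=2)
Line 2: ['old', 'blue', 'with', 'I', 'be'] (min_width=18, slack=3)
Line 3: ['journey', 'end', 'line', 'cup'] (min_width=20, slack=1)
Line 4: ['magnetic', 'a', 'open'] (min_width=15, slack=6)
Line 5: ['pencil', 'old', 'take'] (min_width=15, slack=6)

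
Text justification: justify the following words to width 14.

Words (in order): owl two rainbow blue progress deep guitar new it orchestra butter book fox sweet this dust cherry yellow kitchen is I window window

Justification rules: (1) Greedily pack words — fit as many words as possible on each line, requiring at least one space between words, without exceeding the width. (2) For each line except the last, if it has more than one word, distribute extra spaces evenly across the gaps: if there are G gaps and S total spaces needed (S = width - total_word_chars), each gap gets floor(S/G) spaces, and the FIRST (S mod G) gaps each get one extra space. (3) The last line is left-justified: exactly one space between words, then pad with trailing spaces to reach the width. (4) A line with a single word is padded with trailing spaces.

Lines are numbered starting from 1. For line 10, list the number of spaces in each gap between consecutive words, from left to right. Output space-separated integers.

Answer: 3 2

Derivation:
Line 1: ['owl', 'two'] (min_width=7, slack=7)
Line 2: ['rainbow', 'blue'] (min_width=12, slack=2)
Line 3: ['progress', 'deep'] (min_width=13, slack=1)
Line 4: ['guitar', 'new', 'it'] (min_width=13, slack=1)
Line 5: ['orchestra'] (min_width=9, slack=5)
Line 6: ['butter', 'book'] (min_width=11, slack=3)
Line 7: ['fox', 'sweet', 'this'] (min_width=14, slack=0)
Line 8: ['dust', 'cherry'] (min_width=11, slack=3)
Line 9: ['yellow', 'kitchen'] (min_width=14, slack=0)
Line 10: ['is', 'I', 'window'] (min_width=11, slack=3)
Line 11: ['window'] (min_width=6, slack=8)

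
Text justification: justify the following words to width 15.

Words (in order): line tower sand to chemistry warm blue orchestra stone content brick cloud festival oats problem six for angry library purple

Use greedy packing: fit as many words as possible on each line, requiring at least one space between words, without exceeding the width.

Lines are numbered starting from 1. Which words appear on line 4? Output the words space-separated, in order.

Line 1: ['line', 'tower', 'sand'] (min_width=15, slack=0)
Line 2: ['to', 'chemistry'] (min_width=12, slack=3)
Line 3: ['warm', 'blue'] (min_width=9, slack=6)
Line 4: ['orchestra', 'stone'] (min_width=15, slack=0)
Line 5: ['content', 'brick'] (min_width=13, slack=2)
Line 6: ['cloud', 'festival'] (min_width=14, slack=1)
Line 7: ['oats', 'problem'] (min_width=12, slack=3)
Line 8: ['six', 'for', 'angry'] (min_width=13, slack=2)
Line 9: ['library', 'purple'] (min_width=14, slack=1)

Answer: orchestra stone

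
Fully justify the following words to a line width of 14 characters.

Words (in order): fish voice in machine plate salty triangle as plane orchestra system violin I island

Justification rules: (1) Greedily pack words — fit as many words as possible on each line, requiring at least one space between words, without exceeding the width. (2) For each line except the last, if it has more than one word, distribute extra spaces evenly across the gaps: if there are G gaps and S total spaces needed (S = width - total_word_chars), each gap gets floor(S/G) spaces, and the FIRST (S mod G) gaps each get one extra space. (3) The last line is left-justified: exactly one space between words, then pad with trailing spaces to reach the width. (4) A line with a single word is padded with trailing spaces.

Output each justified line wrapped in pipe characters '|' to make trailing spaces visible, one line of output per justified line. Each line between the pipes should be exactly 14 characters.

Answer: |fish  voice in|
|machine  plate|
|salty triangle|
|as       plane|
|orchestra     |
|system  violin|
|I island      |

Derivation:
Line 1: ['fish', 'voice', 'in'] (min_width=13, slack=1)
Line 2: ['machine', 'plate'] (min_width=13, slack=1)
Line 3: ['salty', 'triangle'] (min_width=14, slack=0)
Line 4: ['as', 'plane'] (min_width=8, slack=6)
Line 5: ['orchestra'] (min_width=9, slack=5)
Line 6: ['system', 'violin'] (min_width=13, slack=1)
Line 7: ['I', 'island'] (min_width=8, slack=6)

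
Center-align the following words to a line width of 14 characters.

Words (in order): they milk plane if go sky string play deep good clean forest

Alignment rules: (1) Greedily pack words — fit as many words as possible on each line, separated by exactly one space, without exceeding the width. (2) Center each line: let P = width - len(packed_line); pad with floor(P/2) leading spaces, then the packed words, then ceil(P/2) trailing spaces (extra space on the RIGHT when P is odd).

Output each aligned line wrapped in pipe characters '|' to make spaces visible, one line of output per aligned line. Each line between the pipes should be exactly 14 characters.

Answer: |  they milk   |
| plane if go  |
|  sky string  |
|play deep good|
| clean forest |

Derivation:
Line 1: ['they', 'milk'] (min_width=9, slack=5)
Line 2: ['plane', 'if', 'go'] (min_width=11, slack=3)
Line 3: ['sky', 'string'] (min_width=10, slack=4)
Line 4: ['play', 'deep', 'good'] (min_width=14, slack=0)
Line 5: ['clean', 'forest'] (min_width=12, slack=2)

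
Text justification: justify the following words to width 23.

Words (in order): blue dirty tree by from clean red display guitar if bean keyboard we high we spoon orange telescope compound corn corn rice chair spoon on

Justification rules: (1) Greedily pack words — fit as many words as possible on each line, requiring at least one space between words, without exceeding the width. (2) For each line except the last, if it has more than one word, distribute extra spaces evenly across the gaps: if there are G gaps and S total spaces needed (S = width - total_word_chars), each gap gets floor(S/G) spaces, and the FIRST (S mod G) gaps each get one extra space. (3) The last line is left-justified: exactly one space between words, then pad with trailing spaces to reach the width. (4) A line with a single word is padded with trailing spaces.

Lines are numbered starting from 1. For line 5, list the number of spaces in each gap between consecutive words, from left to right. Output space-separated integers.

Line 1: ['blue', 'dirty', 'tree', 'by', 'from'] (min_width=23, slack=0)
Line 2: ['clean', 'red', 'display'] (min_width=17, slack=6)
Line 3: ['guitar', 'if', 'bean', 'keyboard'] (min_width=23, slack=0)
Line 4: ['we', 'high', 'we', 'spoon', 'orange'] (min_width=23, slack=0)
Line 5: ['telescope', 'compound', 'corn'] (min_width=23, slack=0)
Line 6: ['corn', 'rice', 'chair', 'spoon'] (min_width=21, slack=2)
Line 7: ['on'] (min_width=2, slack=21)

Answer: 1 1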